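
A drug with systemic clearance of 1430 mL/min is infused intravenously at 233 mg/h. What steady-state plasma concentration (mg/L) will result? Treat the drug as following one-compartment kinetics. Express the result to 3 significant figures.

2.72 mg/L

CL = 1430 mL/min × 60/1000 = 85.80 L/h
Css = rate / CL = 233 / 85.80 = 2.716 mg/L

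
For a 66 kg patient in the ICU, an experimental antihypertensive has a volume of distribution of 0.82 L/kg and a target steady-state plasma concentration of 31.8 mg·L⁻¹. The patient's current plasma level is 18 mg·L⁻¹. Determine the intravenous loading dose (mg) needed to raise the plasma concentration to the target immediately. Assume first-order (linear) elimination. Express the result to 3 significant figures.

Vd = 0.82 L/kg × 66 kg = 54.12 L
Concentration deficit ΔC = 31.8 − 18 = 13.80 mg/L
LD = Vd × ΔC = 54.12 × 13.80 = 746.9 mg

747 mg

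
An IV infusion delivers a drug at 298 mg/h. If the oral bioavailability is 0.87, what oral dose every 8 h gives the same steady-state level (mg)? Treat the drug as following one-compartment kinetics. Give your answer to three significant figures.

To maintain the same Css, the systemic dosing rate must be unchanged: F·D/τ = infusion rate.
D = rate × τ / F = 298 × 8 / 0.87 = 2740 mg

2740 mg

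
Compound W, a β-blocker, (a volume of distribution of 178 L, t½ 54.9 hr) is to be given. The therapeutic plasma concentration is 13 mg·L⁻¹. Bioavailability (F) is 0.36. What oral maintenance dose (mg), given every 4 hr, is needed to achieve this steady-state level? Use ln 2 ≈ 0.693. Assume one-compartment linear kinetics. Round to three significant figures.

325 mg

CL = ln 2 · Vd / t½ = 0.693 × 178.0 / 54.9 = 2.247 L/h
D = CL × Css × τ / F = 2.247 × 13 × 4 / 0.36 = 324.6 mg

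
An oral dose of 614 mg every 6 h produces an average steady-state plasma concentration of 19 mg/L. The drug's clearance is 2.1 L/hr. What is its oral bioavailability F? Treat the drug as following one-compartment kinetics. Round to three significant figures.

0.390

F·D/τ = CL·Css at steady state → F = CL·Css·τ / D.
F = 2.1 × 19 × 6 / 614 = 0.390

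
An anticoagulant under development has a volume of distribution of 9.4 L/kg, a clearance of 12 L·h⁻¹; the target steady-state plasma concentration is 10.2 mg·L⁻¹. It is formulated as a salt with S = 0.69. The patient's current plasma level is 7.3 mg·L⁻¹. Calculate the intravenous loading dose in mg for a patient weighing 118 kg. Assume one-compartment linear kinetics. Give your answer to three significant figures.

4660 mg

Vd = 9.4 L/kg × 118 kg = 1109 L
The loading dose fills Vd to the target concentration.
Concentration deficit ΔC = 10.2 − 7.3 = 2.900 mg/L
LD = Vd × ΔC / S = 1109 × 2.900 / 0.69 = 4661 mg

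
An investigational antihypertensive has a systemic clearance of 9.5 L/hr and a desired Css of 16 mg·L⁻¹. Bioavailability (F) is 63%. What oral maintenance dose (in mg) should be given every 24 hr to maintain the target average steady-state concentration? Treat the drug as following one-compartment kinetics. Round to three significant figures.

D = CL × Css × τ / F = 9.500 × 16 × 24 / 0.63 = 5790 mg

5790 mg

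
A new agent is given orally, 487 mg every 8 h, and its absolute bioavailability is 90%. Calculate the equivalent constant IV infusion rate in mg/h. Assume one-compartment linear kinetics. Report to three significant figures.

54.8 mg/h

Equivalent systemic input: infusion rate = F·D/τ.
Rate = 0.9 × 487 / 8 = 54.79 mg/h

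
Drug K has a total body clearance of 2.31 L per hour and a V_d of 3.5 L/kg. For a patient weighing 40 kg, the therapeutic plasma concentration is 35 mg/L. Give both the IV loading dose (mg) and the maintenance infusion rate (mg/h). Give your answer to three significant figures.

Vd(total) = 40 kg × 3.5 L/kg = 140.0 L
LD = Vd · C_target = 140.0 × 35 = 4900 mg
Maintenance: replace elimination → rate = CL × Css = 2.310 × 35 = 80.85 mg/h

(a) 4900 mg; (b) 80.9 mg/h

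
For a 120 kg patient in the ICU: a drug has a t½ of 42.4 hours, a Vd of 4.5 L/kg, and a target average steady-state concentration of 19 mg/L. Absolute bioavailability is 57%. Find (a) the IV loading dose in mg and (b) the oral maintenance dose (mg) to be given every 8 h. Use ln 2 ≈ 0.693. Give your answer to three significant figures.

Vd(total) = 120 kg × 4.5 L/kg = 540.0 L
LD = Vd × C = 540.0 × 19 = 10260 mg
CL = 0.693 × Vd / t½ = 0.693 × 540.0 / 42.4 = 8.826 L/h
D = CL × Css × τ / F = 8.826 × 19 × 8 / 0.57 = 2354 mg

(a) 10300 mg; (b) 2350 mg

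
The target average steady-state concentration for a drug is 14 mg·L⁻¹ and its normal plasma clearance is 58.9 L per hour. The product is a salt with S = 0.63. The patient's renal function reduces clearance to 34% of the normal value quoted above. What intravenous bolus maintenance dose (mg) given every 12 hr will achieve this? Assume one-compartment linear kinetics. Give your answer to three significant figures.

5340 mg

Patient clearance = 0.34 × 58.90 = 20.03 L/h
At steady state, dose per interval replaces the amount cleared in that interval: S·D/τ = CL·Css.
D = CL × Css × τ / S = 20.03 × 14 × 12 / 0.63 = 5341 mg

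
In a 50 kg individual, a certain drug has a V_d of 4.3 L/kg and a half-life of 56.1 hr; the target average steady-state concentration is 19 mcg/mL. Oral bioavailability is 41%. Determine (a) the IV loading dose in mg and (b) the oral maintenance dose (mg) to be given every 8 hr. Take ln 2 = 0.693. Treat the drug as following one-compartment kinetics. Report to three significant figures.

Vd(total) = 50 kg × 4.3 L/kg = 215.0 L
LD = Vd × C = 215.0 × 19 = 4085 mg
CL = 0.693 × Vd / t½ = 0.693 × 215.0 / 56.1 = 2.656 L/h
D = CL × Css × τ / F = 2.656 × 19 × 8 / 0.41 = 984.7 mg

(a) 4090 mg; (b) 985 mg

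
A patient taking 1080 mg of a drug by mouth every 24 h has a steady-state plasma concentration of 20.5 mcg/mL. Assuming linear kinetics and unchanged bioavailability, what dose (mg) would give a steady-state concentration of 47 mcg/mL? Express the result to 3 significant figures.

With linear kinetics, Css is proportional to dose rate (D/τ) at fixed clearance.
D₂ = D₁ × (Css,target / Css,current) = 1080 × 47/20.5 = 2476 mg

2480 mg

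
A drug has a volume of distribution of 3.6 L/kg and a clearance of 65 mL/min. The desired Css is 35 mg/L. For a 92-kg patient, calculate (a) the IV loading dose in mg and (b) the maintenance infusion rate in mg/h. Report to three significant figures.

Vd = 3.6 L/kg × 92 kg = 331.2 L
Loading: fill Vd to C_target → 331.2 L × 35 mg/L = 11590 mg
CL = 65 mL/min × 60/1000 = 3.900 L/h
Maintenance infusion rate = CL × Css = 3.900 × 35 = 136.5 mg/h

(a) 11600 mg; (b) 137 mg/h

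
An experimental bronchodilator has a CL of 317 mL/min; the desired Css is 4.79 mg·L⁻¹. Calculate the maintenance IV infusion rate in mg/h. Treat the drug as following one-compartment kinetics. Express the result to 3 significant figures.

CL = 317 mL/min × 60/1000 = 19.02 L/h
At steady state, infusion rate equals elimination rate: rate in = CL × Css.
Infusion rate = CL · Css = 19.02 L/h × 4.79 mg/L = 91.11 mg/h

91.1 mg/h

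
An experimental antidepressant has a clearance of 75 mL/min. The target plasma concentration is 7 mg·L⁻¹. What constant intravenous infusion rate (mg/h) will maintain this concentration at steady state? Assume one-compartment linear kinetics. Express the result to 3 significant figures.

CL = 75 mL/min = 75 × 0.06 = 4.500 L/h
Rate = CL × Css = 4.500 × 7 = 31.50 mg/h

31.5 mg/h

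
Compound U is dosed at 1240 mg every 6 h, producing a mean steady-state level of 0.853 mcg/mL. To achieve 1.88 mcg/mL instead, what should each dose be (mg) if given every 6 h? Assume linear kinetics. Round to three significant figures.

2730 mg

With linear kinetics, Css is proportional to dose rate (D/τ) at fixed clearance.
D₂ = D₁ × (Css,target / Css,current) = 1240 × 1.88/0.853 = 2733 mg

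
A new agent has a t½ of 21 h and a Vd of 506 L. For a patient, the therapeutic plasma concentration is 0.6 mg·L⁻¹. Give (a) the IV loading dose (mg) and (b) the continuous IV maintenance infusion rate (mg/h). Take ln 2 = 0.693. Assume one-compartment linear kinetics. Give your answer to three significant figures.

LD = Vd × C = 506.0 × 0.6 = 303.6 mg
CL = 0.693 × Vd / t½ = 0.693 × 506.0 / 21 = 16.70 L/h
Infusion rate = CL × Css = 16.70 × 0.6 = 10.02 mg/h

(a) 304 mg; (b) 10.0 mg/h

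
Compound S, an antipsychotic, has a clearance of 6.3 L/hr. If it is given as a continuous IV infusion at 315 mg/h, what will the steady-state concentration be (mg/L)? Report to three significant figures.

50.0 mg/L

Css = rate / CL = 315 / 6.300 = 50.00 mg/L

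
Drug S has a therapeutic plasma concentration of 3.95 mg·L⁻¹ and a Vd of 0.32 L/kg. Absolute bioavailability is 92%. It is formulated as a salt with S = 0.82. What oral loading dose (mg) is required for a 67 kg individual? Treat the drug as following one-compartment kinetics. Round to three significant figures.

112 mg

Vd = 0.32 L/kg × 67 kg = 21.44 L
LD = Vd × C / F / S = 21.44 × 3.950 / 0.92 / 0.82 = 112.3 mg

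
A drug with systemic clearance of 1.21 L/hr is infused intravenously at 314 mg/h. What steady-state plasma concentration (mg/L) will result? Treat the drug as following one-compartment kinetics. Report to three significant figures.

260 mg/L

Css = rate / CL = 314 / 1.210 = 259.5 mg/L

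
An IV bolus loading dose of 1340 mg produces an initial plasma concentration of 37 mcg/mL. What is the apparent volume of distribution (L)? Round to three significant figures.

Immediately after an IV bolus, C₀ = Dose / Vd, so Vd = Dose / C₀.
Vd = 1340 / 37 = 36.22 L

36.2 L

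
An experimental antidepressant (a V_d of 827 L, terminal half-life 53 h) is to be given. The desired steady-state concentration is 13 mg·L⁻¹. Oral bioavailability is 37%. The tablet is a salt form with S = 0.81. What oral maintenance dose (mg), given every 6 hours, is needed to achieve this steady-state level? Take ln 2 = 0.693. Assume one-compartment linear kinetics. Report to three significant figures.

2810 mg

CL = 0.693 × Vd / t½ = 0.693 × 827.0 / 53 = 10.81 L/h
D = CL × Css × τ / F / S = 10.81 × 13 × 6 / 0.37 / 0.81 = 2813 mg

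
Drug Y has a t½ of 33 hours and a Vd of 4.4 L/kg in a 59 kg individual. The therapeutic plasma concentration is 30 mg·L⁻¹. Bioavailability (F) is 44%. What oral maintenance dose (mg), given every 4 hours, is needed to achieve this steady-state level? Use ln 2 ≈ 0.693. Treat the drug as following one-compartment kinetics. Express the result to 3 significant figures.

Vd = 4.4 L/kg × 59 kg = 259.6 L
k = 0.693/33 = 0.02100 h⁻¹, so CL = k·Vd = 0.02100 × 259.6 = 5.452 L/h
D = CL × Css × τ / F = 5.452 × 30 × 4 / 0.44 = 1487 mg

1490 mg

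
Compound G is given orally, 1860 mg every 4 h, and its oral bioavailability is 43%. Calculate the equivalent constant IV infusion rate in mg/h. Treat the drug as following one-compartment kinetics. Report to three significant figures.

200 mg/h

Equivalent systemic input: infusion rate = F·D/τ.
Rate = 0.43 × 1860 / 4 = 200.0 mg/h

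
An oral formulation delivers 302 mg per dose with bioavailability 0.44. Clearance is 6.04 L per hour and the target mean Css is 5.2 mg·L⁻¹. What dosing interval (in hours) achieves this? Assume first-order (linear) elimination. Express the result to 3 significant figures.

4.23 h

F·D/τ = CL·Css → τ = F·D / (CL·Css).
τ = 0.44 × 302 / (6.04 × 5.2) = 4.231 h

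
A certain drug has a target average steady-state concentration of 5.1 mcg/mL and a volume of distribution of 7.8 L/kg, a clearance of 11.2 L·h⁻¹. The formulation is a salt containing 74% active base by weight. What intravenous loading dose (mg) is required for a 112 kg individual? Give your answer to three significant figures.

6020 mg

Vd = 7.8 L/kg × 112 kg = 873.6 L
LD = Vd × C / S = 873.6 × 5.100 / 0.74 = 6021 mg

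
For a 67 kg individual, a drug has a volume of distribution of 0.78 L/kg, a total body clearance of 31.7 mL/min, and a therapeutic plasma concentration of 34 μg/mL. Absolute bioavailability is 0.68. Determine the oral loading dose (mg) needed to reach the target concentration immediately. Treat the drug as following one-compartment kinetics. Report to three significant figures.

Total Vd = 0.78 × 67 = 52.26 L
LD = Vd × C / F = 52.26 × 34.00 / 0.68 = 2613 mg

2610 mg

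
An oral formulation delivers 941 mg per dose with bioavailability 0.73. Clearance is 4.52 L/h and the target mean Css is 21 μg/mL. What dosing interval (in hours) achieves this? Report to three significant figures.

7.24 h

F·D/τ = CL·Css → τ = F·D / (CL·Css).
τ = 0.73 × 941 / (4.52 × 21) = 7.237 h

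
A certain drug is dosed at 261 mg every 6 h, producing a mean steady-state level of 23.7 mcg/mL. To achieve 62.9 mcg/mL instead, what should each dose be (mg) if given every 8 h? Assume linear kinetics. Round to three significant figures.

924 mg

For first-order elimination, Css ∝ F·D/(CL·τ); F and CL are unchanged, so Css ∝ D/τ.
D₂ = D₁ × (Css,target / Css,current) × (τ₂/τ₁) = 261 × (62.9/23.7) × (8/6) = 923.6 mg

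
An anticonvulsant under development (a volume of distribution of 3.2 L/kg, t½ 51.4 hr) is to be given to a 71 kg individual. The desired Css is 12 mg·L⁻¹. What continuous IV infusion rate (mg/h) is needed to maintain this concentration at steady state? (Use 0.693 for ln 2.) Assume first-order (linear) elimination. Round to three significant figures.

Total Vd = 3.2 × 71 = 227.2 L
k = 0.693/51.4 = 0.01348 h⁻¹, so CL = k·Vd = 0.01348 × 227.2 = 3.063 L/h
Infusion rate = CL × Css = 3.063 × 12 = 36.76 mg/h

36.8 mg/h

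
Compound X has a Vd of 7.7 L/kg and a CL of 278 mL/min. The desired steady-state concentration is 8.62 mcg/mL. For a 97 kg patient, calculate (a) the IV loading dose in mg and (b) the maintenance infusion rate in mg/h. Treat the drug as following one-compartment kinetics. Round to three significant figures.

Vd = 7.7 L/kg × 97 kg = 746.9 L
LD = Vd · C_target = 746.9 × 8.62 = 6438 mg
Convert clearance: 278 mL/min × 60 min/h ÷ 1000 mL/L = 16.68 L/h
Infusion rate = 16.68 L/h × 8.62 mg/L = 143.8 mg/h

(a) 6440 mg; (b) 144 mg/h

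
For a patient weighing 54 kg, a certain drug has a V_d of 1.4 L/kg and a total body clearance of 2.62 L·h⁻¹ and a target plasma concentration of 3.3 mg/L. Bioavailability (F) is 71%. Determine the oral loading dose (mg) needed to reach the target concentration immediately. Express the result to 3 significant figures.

351 mg

Vd(total) = 54 kg × 1.4 L/kg = 75.60 L
Loading dose depends on Vd (not clearance): it fills the distribution volume.
LD = Vd × C / F = 75.60 × 3.300 / 0.71 = 351.4 mg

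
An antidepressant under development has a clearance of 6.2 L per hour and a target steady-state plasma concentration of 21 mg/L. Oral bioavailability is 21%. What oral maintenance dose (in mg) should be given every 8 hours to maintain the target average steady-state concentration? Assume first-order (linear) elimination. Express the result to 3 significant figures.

D = CL × Css × τ / F = 6.200 × 21 × 8 / 0.21 = 4960 mg

4960 mg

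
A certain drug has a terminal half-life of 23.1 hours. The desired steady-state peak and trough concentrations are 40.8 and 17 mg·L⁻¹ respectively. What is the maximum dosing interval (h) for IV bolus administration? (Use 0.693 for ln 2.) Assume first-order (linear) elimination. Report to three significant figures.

k = 0.693 / t½ = 0.693 / 23.1 = 0.03000 h⁻¹
Between IV bolus doses, concentration decays as C = C₀·e^(−kτ), so C_peak/C_trough = e^(kτ).
τ_max = ln(C_peak/C_trough) / k = ln(40.8/17) / 0.03000 = 0.8755 / 0.03000 = 29.18 h

29.2 h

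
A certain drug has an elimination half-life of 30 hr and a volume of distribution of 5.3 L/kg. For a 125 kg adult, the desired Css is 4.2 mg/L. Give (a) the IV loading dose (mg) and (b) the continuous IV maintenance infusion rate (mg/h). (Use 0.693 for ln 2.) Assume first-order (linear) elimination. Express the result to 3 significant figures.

Vd(total) = 125 kg × 5.3 L/kg = 662.5 L
LD = Vd × C = 662.5 × 4.2 = 2783 mg
CL = 0.693 × Vd / t½ = 0.693 × 662.5 / 30 = 15.30 L/h
Infusion rate = CL × Css = 15.30 × 4.2 = 64.26 mg/h

(a) 2780 mg; (b) 64.3 mg/h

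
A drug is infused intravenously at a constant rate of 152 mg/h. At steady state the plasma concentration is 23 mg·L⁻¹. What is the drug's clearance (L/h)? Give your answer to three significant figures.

6.61 L/h

At steady state, infusion rate = CL × Css, so CL = rate / Css.
CL = 152 / 23 = 6.609 L/h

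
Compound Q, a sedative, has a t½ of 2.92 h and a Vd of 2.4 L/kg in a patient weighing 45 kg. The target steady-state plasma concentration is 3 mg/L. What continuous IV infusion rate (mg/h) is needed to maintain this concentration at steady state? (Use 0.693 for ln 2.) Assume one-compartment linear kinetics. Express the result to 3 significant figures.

Vd(total) = 45 kg × 2.4 L/kg = 108.0 L
k = 0.693/2.92 = 0.2373 h⁻¹, so CL = k·Vd = 0.2373 × 108.0 = 25.63 L/h
Infusion rate = CL × Css = 25.63 × 3 = 76.89 mg/h

76.9 mg/h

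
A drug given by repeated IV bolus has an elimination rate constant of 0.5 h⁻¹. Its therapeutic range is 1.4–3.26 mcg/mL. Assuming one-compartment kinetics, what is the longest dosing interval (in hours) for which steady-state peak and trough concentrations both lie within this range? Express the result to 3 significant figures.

Between IV bolus doses, concentration decays as C = C₀·e^(−kτ), so C_peak/C_trough = e^(kτ).
τ_max = ln(C_peak/C_trough) / k = ln(3.26/1.4) / 0.5000 = 0.8453 / 0.5000 = 1.691 h

1.69 h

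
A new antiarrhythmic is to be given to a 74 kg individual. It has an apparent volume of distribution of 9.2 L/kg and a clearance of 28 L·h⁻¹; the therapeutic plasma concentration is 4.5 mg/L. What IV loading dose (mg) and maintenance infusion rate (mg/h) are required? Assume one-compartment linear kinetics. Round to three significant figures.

Vd = 9.2 L/kg × 74 kg = 680.8 L
LD = Vd · C_target = 680.8 × 4.5 = 3064 mg
Maintenance: replace elimination → rate = CL × Css = 28.00 × 4.5 = 126.0 mg/h

(a) 3060 mg; (b) 126 mg/h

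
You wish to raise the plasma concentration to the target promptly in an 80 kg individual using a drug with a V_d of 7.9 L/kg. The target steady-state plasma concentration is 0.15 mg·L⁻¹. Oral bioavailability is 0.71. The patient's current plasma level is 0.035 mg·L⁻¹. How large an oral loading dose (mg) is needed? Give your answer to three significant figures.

102 mg

Total Vd = 7.9 × 80 = 632.0 L
Concentration deficit ΔC = 0.15 − 0.035 = 0.1150 mg/L
LD = Vd × ΔC / F = 632.0 × 0.1150 / 0.71 = 102.4 mg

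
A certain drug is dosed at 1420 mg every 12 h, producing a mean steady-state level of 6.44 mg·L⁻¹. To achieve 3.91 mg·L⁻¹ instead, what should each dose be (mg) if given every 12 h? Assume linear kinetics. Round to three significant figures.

862 mg

For first-order elimination, Css ∝ F·D/(CL·τ); F and CL are unchanged, so Css ∝ D/τ.
D₂ = D₁ × (Css,target / Css,current) = 1420 × 3.91/6.44 = 862.1 mg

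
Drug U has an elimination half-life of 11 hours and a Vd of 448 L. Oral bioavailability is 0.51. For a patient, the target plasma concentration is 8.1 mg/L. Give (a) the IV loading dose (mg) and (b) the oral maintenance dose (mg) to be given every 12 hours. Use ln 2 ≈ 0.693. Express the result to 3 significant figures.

(a) 3630 mg; (b) 5380 mg

LD = Vd × C = 448.0 × 8.1 = 3629 mg
CL = 0.693 × Vd / t½ = 0.693 × 448.0 / 11 = 28.22 L/h
D = CL × Css × τ / F = 28.22 × 8.1 × 12 / 0.51 = 5378 mg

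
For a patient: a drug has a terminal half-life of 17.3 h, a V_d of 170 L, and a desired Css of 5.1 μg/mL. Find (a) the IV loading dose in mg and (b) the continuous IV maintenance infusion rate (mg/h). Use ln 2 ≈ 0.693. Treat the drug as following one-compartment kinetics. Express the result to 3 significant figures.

(a) 867 mg; (b) 34.7 mg/h

LD = Vd × C = 170.0 × 5.1 = 867.0 mg
CL = 0.693 × Vd / t½ = 0.693 × 170.0 / 17.3 = 6.810 L/h
Infusion rate = CL × Css = 6.810 × 5.1 = 34.73 mg/h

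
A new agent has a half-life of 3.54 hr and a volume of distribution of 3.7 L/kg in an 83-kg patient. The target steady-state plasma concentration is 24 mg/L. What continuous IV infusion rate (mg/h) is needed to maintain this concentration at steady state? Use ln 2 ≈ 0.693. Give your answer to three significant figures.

1440 mg/h

Vd = 3.7 L/kg × 83 kg = 307.1 L
CL = ln 2 · Vd / t½ = 0.693 × 307.1 / 3.54 = 60.12 L/h
Infusion rate = CL × Css = 60.12 × 24 = 1443 mg/h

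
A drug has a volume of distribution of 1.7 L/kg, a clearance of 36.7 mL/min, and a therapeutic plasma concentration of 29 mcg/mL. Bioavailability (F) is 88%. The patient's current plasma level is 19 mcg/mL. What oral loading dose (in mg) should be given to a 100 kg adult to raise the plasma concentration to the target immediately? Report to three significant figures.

Vd(total) = 100 kg × 1.7 L/kg = 170.0 L
Concentration deficit ΔC = 29 − 19 = 10.00 mg/L
LD = Vd × ΔC / F = 170.0 × 10.00 / 0.88 = 1932 mg

1930 mg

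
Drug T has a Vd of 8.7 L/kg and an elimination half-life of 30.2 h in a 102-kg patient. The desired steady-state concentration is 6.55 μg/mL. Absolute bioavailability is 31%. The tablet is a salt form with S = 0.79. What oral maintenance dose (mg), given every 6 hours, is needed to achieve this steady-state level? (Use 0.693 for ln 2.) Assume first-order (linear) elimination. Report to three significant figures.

3270 mg

Vd = 8.7 L/kg × 102 kg = 887.4 L
CL = 0.693 × Vd / t½ = 0.693 × 887.4 / 30.2 = 20.36 L/h
D = CL × Css × τ / F / S = 20.36 × 6.55 × 6 / 0.31 / 0.79 = 3267 mg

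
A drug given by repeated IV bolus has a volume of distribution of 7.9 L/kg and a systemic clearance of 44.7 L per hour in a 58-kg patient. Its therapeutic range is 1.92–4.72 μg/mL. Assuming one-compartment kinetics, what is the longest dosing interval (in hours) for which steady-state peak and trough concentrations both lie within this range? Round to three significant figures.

Total Vd = 7.9 × 58 = 458.2 L
k = CL / Vd = 44.70 / 458.2 = 0.09756 h⁻¹
Between IV bolus doses, concentration decays as C = C₀·e^(−kτ), so C_peak/C_trough = e^(kτ).
τ_max = ln(C_peak/C_trough) / k = ln(4.72/1.92) / 0.09756 = 0.8995 / 0.09756 = 9.220 h

9.22 h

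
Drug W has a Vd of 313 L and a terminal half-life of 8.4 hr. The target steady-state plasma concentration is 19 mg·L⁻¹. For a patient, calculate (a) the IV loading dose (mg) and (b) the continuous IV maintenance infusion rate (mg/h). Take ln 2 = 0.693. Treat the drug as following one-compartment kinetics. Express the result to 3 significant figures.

LD = Vd × C = 313.0 × 19 = 5947 mg
CL = 0.693 × Vd / t½ = 0.693 × 313.0 / 8.4 = 25.82 L/h
Infusion rate = CL × Css = 25.82 × 19 = 490.6 mg/h

(a) 5950 mg; (b) 491 mg/h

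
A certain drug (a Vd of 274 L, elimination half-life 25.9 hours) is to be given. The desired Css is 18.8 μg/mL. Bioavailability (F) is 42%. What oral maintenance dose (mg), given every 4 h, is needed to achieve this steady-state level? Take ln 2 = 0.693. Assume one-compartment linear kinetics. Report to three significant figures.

CL = 0.693 × Vd / t½ = 0.693 × 274.0 / 25.9 = 7.331 L/h
D = CL × Css × τ / F = 7.331 × 18.8 × 4 / 0.42 = 1313 mg

1310 mg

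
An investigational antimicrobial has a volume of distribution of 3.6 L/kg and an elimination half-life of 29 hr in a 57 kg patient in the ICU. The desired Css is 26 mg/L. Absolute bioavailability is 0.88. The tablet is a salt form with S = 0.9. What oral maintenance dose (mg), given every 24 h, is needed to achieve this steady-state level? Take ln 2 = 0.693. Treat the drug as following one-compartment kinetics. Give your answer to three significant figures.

3860 mg

Total Vd = 3.6 × 57 = 205.2 L
k = 0.693/29 = 0.02390 h⁻¹, so CL = k·Vd = 0.02390 × 205.2 = 4.904 L/h
D = CL × Css × τ / F / S = 4.904 × 26 × 24 / 0.88 / 0.9 = 3864 mg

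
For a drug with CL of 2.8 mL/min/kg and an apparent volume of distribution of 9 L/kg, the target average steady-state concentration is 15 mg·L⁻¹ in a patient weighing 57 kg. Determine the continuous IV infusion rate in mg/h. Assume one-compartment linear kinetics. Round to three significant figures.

CL = 2.8 mL/min/kg × 57 kg = 159.6 mL/min = 159.6 × 60/1000 = 9.576 L/h
Vd does not affect the maintenance rate; only clearance governs steady-state input.
R₀ = 9.576 × 15 = 143.6 mg/h

144 mg/h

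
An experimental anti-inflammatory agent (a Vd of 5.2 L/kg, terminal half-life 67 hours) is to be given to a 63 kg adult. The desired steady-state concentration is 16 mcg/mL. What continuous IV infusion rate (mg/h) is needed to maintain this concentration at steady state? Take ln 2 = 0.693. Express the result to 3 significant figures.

Vd = 5.2 L/kg × 63 kg = 327.6 L
CL = ln 2 · Vd / t½ = 0.693 × 327.6 / 67 = 3.388 L/h
Infusion rate = CL × Css = 3.388 × 16 = 54.21 mg/h

54.2 mg/h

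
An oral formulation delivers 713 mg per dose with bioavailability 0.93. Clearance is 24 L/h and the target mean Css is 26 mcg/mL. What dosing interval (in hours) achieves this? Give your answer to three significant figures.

F·D/τ = CL·Css → τ = F·D / (CL·Css).
τ = 0.93 × 713 / (24 × 26) = 1.063 h

1.06 h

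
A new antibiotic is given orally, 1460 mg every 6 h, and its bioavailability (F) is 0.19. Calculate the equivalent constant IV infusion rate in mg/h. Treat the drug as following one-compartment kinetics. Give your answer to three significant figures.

46.2 mg/h

Equivalent systemic input: infusion rate = F·D/τ.
Rate = 0.19 × 1460 / 6 = 46.23 mg/h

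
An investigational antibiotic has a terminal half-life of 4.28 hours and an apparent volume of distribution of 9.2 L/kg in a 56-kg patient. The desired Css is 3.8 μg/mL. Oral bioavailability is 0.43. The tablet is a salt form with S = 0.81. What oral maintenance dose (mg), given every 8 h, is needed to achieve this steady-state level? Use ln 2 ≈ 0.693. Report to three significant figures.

Vd = 9.2 L/kg × 56 kg = 515.2 L
k = 0.693/4.28 = 0.1619 h⁻¹, so CL = k·Vd = 0.1619 × 515.2 = 83.41 L/h
D = CL × Css × τ / F / S = 83.41 × 3.8 × 8 / 0.43 / 0.81 = 7280 mg

7280 mg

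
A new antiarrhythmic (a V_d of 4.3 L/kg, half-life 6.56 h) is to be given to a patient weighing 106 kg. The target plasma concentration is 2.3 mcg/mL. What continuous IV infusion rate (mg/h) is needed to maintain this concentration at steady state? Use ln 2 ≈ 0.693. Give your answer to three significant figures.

Vd(total) = 106 kg × 4.3 L/kg = 455.8 L
CL = ln 2 · Vd / t½ = 0.693 × 455.8 / 6.56 = 48.15 L/h
Infusion rate = CL × Css = 48.15 × 2.3 = 110.7 mg/h

111 mg/h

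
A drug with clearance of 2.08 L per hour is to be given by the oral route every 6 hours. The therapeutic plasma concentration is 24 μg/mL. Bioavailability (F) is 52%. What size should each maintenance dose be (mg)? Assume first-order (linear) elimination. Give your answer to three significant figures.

576 mg

At steady state, dose per interval replaces the amount cleared in that interval: F·D/τ = CL·Css.
D = CL × Css × τ / F = 2.080 × 24 × 6 / 0.52 = 576.0 mg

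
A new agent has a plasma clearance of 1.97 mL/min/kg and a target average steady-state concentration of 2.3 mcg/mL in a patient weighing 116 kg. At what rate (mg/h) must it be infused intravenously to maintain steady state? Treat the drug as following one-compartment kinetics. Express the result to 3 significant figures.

CL = 1.97 mL/min/kg × 116 kg = 228.5 mL/min = 228.5 × 60/1000 = 13.71 L/h
At steady state, infusion rate equals elimination rate: rate in = CL × Css.
Rate = CL × Css = 13.71 × 2.3 = 31.53 mg/h

31.5 mg/h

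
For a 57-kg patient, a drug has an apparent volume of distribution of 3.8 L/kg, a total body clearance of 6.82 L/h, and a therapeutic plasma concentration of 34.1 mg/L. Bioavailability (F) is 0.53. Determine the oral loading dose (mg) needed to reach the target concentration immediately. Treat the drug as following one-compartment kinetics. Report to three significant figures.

13900 mg

Vd(total) = 57 kg × 3.8 L/kg = 216.6 L
The loading dose fills Vd to the target concentration.
LD = Vd × C / F = 216.6 × 34.10 / 0.53 = 13940 mg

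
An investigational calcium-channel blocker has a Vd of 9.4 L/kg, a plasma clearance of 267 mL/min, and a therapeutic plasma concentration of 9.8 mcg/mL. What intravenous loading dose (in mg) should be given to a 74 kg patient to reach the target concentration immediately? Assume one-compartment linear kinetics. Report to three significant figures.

6820 mg

Total Vd = 9.4 × 74 = 695.6 L
LD = Vd × C = 695.6 × 9.800 = 6817 mg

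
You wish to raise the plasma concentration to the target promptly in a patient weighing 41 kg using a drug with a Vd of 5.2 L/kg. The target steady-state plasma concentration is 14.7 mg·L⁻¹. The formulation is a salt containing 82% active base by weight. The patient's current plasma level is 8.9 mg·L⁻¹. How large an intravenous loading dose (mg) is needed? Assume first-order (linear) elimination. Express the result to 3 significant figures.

1510 mg

Vd(total) = 41 kg × 5.2 L/kg = 213.2 L
The loading dose fills Vd to the target concentration.
Concentration deficit ΔC = 14.7 − 8.9 = 5.800 mg/L
LD = Vd × ΔC / S = 213.2 × 5.800 / 0.82 = 1508 mg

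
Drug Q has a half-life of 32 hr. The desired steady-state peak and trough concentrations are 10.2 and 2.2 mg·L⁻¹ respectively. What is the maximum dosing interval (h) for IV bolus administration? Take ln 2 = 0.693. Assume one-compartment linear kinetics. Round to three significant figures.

k = 0.693 / t½ = 0.693 / 32 = 0.02166 h⁻¹
Between IV bolus doses, concentration decays as C = C₀·e^(−kτ), so C_peak/C_trough = e^(kτ).
τ_max = ln(C_peak/C_trough) / k = ln(10.2/2.2) / 0.02166 = 1.534 / 0.02166 = 70.82 h

70.8 h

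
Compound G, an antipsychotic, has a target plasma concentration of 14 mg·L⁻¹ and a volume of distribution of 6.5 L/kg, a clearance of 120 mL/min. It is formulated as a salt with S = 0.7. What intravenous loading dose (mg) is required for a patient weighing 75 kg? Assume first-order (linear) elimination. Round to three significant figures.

9750 mg

Vd(total) = 75 kg × 6.5 L/kg = 487.5 L
LD = Vd × C / S = 487.5 × 14.00 / 0.7 = 9750 mg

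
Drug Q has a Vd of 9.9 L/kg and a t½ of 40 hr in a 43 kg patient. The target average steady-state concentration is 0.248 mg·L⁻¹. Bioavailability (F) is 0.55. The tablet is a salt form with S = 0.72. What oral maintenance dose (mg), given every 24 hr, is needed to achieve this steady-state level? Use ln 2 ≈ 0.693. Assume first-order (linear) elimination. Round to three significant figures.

111 mg

Vd = 9.9 L/kg × 43 kg = 425.7 L
CL = ln 2 · Vd / t½ = 0.693 × 425.7 / 40 = 7.375 L/h
D = CL × Css × τ / F / S = 7.375 × 0.248 × 24 / 0.55 / 0.72 = 110.8 mg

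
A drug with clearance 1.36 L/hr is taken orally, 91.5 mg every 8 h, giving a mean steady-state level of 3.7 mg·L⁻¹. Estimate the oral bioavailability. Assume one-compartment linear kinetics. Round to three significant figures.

F·D/τ = CL·Css at steady state → F = CL·Css·τ / D.
F = 1.36 × 3.7 × 8 / 91.5 = 0.440

0.440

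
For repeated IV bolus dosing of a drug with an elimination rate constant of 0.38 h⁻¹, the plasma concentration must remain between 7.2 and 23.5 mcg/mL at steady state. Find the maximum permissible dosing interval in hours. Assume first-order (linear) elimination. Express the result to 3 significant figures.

Between IV bolus doses, concentration decays as C = C₀·e^(−kτ), so C_peak/C_trough = e^(kτ).
τ_max = ln(C_peak/C_trough) / k = ln(23.5/7.2) / 0.3800 = 1.183 / 0.3800 = 3.113 h

3.11 h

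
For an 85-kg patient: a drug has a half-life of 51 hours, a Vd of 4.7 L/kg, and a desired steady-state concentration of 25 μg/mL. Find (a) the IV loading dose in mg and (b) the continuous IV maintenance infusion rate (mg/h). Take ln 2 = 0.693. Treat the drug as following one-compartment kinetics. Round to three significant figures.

(a) 9990 mg; (b) 136 mg/h

Vd = 4.7 L/kg × 85 kg = 399.5 L
LD = Vd × C = 399.5 × 25 = 9988 mg
CL = 0.693 × Vd / t½ = 0.693 × 399.5 / 51 = 5.429 L/h
Infusion rate = CL × Css = 5.429 × 25 = 135.7 mg/h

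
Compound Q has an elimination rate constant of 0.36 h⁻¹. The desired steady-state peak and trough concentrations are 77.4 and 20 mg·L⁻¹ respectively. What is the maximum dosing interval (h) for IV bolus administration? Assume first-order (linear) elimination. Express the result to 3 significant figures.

Between IV bolus doses, concentration decays as C = C₀·e^(−kτ), so C_peak/C_trough = e^(kτ).
τ_max = ln(C_peak/C_trough) / k = ln(77.4/20) / 0.3600 = 1.353 / 0.3600 = 3.758 h

3.76 h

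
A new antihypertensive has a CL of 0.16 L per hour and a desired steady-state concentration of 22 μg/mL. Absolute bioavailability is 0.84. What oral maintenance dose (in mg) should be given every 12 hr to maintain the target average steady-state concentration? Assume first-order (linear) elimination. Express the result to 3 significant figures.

D = CL × Css × τ / F = 0.1600 × 22 × 12 / 0.84 = 50.29 mg

50.3 mg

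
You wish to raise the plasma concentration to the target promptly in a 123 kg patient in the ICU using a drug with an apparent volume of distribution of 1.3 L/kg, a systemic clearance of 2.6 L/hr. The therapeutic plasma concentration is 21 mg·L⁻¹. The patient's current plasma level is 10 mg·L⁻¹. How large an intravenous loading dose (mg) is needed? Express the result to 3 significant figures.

1760 mg

Vd = 1.3 L/kg × 123 kg = 159.9 L
Loading dose depends on Vd (not clearance): it fills the distribution volume.
Concentration deficit ΔC = 21 − 10 = 11.00 mg/L
LD = Vd × ΔC = 159.9 × 11.00 = 1759 mg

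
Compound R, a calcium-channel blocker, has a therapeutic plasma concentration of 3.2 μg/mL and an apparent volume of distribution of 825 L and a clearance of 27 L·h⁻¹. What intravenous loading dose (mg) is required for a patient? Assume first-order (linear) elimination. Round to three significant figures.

LD = Vd × C = 825.0 × 3.200 = 2640 mg

2640 mg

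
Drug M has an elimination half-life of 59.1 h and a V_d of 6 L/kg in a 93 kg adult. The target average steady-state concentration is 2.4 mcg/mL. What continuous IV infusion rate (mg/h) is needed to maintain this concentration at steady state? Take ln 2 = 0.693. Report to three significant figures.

Total Vd = 6 × 93 = 558.0 L
CL = 0.693 × Vd / t½ = 0.693 × 558.0 / 59.1 = 6.543 L/h
Infusion rate = CL × Css = 6.543 × 2.4 = 15.70 mg/h

15.7 mg/h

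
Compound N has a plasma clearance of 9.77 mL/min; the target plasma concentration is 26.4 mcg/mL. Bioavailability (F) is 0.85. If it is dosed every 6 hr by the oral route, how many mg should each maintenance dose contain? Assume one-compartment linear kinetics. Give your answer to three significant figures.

109 mg

Convert clearance: 9.77 mL/min × 60 min/h ÷ 1000 mL/L = 0.5862 L/h
D = CL × Css × τ / F = 0.5862 × 26.4 × 6 / 0.85 = 109.2 mg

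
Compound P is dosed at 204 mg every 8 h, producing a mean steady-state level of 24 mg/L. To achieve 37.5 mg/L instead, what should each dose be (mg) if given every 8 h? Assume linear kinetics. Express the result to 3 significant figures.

For first-order elimination, Css ∝ F·D/(CL·τ); F and CL are unchanged, so Css ∝ D/τ.
D₂ = D₁ × (Css,target / Css,current) = 204 × 37.5/24 = 318.8 mg

319 mg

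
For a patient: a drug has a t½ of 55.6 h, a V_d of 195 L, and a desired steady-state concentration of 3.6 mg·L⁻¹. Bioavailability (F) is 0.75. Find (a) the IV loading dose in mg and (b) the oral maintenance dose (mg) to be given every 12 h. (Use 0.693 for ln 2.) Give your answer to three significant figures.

LD = Vd × C = 195.0 × 3.6 = 702.0 mg
CL = 0.693 × Vd / t½ = 0.693 × 195.0 / 55.6 = 2.430 L/h
D = CL × Css × τ / F = 2.430 × 3.6 × 12 / 0.75 = 140.0 mg

(a) 702 mg; (b) 140 mg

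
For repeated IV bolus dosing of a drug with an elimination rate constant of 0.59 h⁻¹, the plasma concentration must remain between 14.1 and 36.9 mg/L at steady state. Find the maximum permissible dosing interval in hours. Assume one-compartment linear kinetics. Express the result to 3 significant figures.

Between IV bolus doses, concentration decays as C = C₀·e^(−kτ), so C_peak/C_trough = e^(kτ).
τ_max = ln(C_peak/C_trough) / k = ln(36.9/14.1) / 0.5900 = 0.9620 / 0.5900 = 1.631 h

1.63 h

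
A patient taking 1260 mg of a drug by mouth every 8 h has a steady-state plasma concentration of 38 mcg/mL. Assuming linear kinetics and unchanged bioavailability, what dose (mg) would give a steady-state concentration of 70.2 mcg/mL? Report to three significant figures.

For first-order elimination, Css ∝ F·D/(CL·τ); F and CL are unchanged, so Css ∝ D/τ.
D₂ = D₁ × (Css,target / Css,current) = 1260 × 70.2/38 = 2328 mg

2330 mg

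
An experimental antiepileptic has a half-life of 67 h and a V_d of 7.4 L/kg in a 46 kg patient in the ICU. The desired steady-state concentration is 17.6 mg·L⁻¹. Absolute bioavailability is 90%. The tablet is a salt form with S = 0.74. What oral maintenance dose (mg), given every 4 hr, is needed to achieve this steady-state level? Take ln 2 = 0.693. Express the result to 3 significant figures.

372 mg

Vd(total) = 46 kg × 7.4 L/kg = 340.4 L
k = 0.693/67 = 0.01034 h⁻¹, so CL = k·Vd = 0.01034 × 340.4 = 3.520 L/h
D = CL × Css × τ / F / S = 3.520 × 17.6 × 4 / 0.9 / 0.74 = 372.1 mg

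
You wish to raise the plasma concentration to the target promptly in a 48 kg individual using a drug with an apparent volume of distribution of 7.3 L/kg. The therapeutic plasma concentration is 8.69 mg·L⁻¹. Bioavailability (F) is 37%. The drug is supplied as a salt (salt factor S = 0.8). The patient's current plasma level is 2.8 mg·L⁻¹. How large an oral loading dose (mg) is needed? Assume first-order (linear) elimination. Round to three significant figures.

Vd(total) = 48 kg × 7.3 L/kg = 350.4 L
Concentration deficit ΔC = 8.69 − 2.8 = 5.890 mg/L
LD = Vd × ΔC / F / S = 350.4 × 5.890 / 0.37 / 0.8 = 6972 mg

6970 mg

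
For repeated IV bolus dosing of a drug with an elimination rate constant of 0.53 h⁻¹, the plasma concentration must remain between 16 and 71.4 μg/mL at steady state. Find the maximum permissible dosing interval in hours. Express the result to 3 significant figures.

2.82 h

Between IV bolus doses, concentration decays as C = C₀·e^(−kτ), so C_peak/C_trough = e^(kτ).
τ_max = ln(C_peak/C_trough) / k = ln(71.4/16) / 0.5300 = 1.496 / 0.5300 = 2.823 h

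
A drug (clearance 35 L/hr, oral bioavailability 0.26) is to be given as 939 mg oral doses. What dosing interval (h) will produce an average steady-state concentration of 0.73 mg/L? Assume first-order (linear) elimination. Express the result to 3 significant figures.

9.56 h

F·D/τ = CL·Css → τ = F·D / (CL·Css).
τ = 0.26 × 939 / (35 × 0.73) = 9.555 h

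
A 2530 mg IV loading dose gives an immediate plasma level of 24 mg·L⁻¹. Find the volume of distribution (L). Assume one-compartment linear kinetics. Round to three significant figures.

105 L

Immediately after an IV bolus, C₀ = Dose / Vd, so Vd = Dose / C₀.
Vd = 2530 / 24 = 105.4 L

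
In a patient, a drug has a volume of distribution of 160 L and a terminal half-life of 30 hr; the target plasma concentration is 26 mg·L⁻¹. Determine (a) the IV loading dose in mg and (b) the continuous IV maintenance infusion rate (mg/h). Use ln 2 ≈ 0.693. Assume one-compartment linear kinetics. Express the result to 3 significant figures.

(a) 4160 mg; (b) 96.1 mg/h

LD = Vd × C = 160.0 × 26 = 4160 mg
CL = 0.693 × Vd / t½ = 0.693 × 160.0 / 30 = 3.696 L/h
Infusion rate = CL × Css = 3.696 × 26 = 96.10 mg/h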